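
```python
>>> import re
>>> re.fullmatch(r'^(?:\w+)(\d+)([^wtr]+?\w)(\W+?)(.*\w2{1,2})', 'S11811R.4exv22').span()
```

(0, 14)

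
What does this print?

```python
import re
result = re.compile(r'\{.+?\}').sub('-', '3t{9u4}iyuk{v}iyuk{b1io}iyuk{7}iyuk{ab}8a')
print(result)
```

3t-iyuk-iyuk-iyuk-iyuk-8a

A non-greedy quantifier consumes as few characters as it can — just enough that the remainder of the pattern still matches from where it stops; whatever follows it matches normally.
Matches: at [2:7] → '{9u4}'; at [11:14] → '{v}'; at [18:24] → '{b1io}'; at [28:31] → '{7}'; at [35:39] → '{ab}'.
Every occurrence is swapped for '-'.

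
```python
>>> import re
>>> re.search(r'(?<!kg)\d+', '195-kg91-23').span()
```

The negative lookaround is zero-width — it rules out positions where the adjacent text would match, without consuming anything.
The match spans [0:3] → '195'.

(0, 3)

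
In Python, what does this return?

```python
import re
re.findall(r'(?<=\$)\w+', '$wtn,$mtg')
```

['wtn', 'mtg']

The positive lookaround only admits positions where the adjacent text matches; those characters stay outside the span.
Since nothing is captured, `findall` lists the 2 matched substrings directly.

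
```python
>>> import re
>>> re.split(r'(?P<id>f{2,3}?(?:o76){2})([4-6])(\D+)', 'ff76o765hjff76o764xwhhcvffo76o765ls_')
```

['ff76o765hjff76o764xwhhcv', 'ffo76o76', '5', 'ls_', '']

The pattern matches 2 to 3 of a literal 'f' (lazy), then the literal 'o76' repeated 2 times (captured as 'id'); then a character in [4-6] (captured); then one or more of a non-digit (captured).
Because the pattern has a capturing group, `split` also inserts each captured text between the pieces.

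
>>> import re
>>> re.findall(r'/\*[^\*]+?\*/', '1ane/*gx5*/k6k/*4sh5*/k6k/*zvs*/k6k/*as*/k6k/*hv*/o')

['/*gx5*/', '/*4sh5*/', '/*zvs*/', '/*as*/', '/*hv*/']

Matches: at [4:11] → '/*gx5*/'; at [14:22] → '/*4sh5*/'; at [25:32] → '/*zvs*/'; at [35:41] → '/*as*/'; at [44:50] → '/*hv*/'.
`findall` yields the raw match text (5 of them) because the pattern has no groups.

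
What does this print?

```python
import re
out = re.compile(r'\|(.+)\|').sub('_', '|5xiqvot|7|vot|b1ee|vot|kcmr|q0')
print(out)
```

_q0

Matches: at [0:29] → '|5xiqvot|7|vot|b1ee|vot|kcmr|'.
Each match is replaced by '_'.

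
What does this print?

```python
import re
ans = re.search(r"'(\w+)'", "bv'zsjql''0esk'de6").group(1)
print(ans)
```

zsjql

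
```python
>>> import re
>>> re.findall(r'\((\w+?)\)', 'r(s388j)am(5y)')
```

['s388j', '5y']

Scanning left to right: at [1:8] match '(s388j)', group 1 = 's388j'; at [10:14] match '(5y)', group 1 = '5y'.
One capturing group, so `findall` returns just the captured substring from each match — 2 in all.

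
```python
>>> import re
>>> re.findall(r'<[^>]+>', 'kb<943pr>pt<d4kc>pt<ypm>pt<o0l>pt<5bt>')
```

Scanning left to right: at [2:9] → '<943pr>'; at [11:17] → '<d4kc>'; at [19:24] → '<ypm>'; at [26:31] → '<o0l>'; at [33:38] → '<5bt>'.
No capturing groups, so `findall` returns the 5 full match strings.

['<943pr>', '<d4kc>', '<ypm>', '<o0l>', '<5bt>']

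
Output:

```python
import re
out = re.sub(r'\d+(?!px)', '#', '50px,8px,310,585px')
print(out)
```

Because the assertion is negative and zero-width, positions next to the forbidden text are skipped.
`sub` substitutes '#' at each match site.

#0px,8px,#,#5px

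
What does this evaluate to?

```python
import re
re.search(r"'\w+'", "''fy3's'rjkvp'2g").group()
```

Unlike `match`, `search` isn't anchored — it looks for the pattern anywhere in the string.
The match spans [1:6] → "'fy3'".

"'fy3'"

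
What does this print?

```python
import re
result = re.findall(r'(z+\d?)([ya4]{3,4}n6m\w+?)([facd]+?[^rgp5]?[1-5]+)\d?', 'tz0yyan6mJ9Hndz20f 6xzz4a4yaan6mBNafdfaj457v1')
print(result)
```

[('z0', 'yyan6mJ9Hn', 'dz2')]

The pattern matches one or more of the literal 'z', then optionally a digit (captured); then 3 to 4 of one of [ya4], then the literal 'n6m', then one or more of a word character (lazy) (captured); then one or more of one of [facd] (lazy), then optionally any character except [rgp5], then one or more of a character in [1-5] (captured); then optionally a digit.
Walking the string: at [1:17] match 'z0yyan6mJ9Hndz20', groups = ('z0', 'yyan6mJ9Hn', 'dz2').
`findall` packs the 3 group values into a tuple for every match.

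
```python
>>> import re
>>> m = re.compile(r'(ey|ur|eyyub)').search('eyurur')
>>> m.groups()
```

Unlike `match`, `search` isn't anchored — it looks for the pattern anywhere in the string.
The match spans [0:2] → 'ey'.
Captured: group 1 = 'ey'.

('ey',)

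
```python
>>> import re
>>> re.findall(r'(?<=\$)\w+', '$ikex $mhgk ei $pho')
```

['ikex', 'mhgk', 'pho']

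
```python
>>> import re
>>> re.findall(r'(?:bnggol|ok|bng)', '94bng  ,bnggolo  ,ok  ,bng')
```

Branches in `(...|...)` are attempted left-to-right; the first branch that allows the whole pattern to succeed is taken.
Scanning left to right: at [2:5] → 'bng'; at [8:14] → 'bnggol'; at [18:20] → 'ok'; at [23:26] → 'bng'.
No capturing groups, so `findall` returns the 4 full match strings.

['bng', 'bnggol', 'ok', 'bng']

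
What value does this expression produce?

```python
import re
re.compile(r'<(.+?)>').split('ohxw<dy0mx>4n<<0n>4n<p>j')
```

['ohxw', 'dy0mx', '4n', '<0n', '4n', 'p', 'j']

The `?` after the quantifier makes it lazy — it takes as little as possible before letting the rest of the pattern try.
Matches to split on: at [4:11] → '<dy0mx>'; at [13:18] → '<<0n>'; at [20:23] → '<p>'.
The group in the pattern means `split` returns the separators' captures alongside the pieces.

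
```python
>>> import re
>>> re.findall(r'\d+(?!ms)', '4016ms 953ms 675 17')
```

['401', '95', '675', '17']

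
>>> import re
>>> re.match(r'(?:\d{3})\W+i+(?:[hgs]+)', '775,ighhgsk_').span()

`re.match` won't scan ahead — the pattern has to work from the very first character.
The match spans [0:10] → '775,ighhgs'.

(0, 10)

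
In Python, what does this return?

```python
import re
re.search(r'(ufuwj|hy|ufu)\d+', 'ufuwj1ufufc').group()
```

'ufuwj1'

The match spans [0:6] → 'ufuwj1'.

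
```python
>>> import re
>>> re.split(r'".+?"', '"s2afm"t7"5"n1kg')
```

A `+?`/`*?`/`{m,n}?` starts at its minimum and grows only as far as needed for what follows to match.
The string is cut at each match, leaving 3 pieces.

['', 't7', 'n1kg']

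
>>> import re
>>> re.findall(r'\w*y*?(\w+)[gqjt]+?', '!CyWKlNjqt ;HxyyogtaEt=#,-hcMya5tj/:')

['q', 'E', 't']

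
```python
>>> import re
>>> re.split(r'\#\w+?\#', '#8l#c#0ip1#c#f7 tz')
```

['', 'c', 'c#f7 tz']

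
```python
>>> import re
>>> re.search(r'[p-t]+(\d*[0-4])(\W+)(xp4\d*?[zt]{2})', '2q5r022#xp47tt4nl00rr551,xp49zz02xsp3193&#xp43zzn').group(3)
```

This matches one or more of a character in [p-t]; then zero or more of a digit, then a character in [0-4] (captured); then one or more of a non-word character (captured); then the literal 'xp4', then zero or more of a digit (lazy), then exactly 2 of one of [zt] (captured).
`search` walks the string left to right and returns the first match it finds.
The match spans [3:14] → 'r022#xp47tt'.
Captured: group 1 = '022', group 2 = '#', group 3 = 'xp47tt'.

'xp47tt'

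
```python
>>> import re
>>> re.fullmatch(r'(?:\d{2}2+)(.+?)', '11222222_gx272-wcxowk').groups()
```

('_gx272-wcxowk',)

The match spans [0:21] → '11222222_gx272-wcxowk'.
Captured: group 1 = '_gx272-wcxowk'.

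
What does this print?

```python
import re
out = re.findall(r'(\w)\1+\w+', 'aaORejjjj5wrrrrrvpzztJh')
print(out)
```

`\1` has to match the exact text group 1 already captured.
Matches: at [0:23] match 'aaORejjjj5wrrrrrvpzztJh', group 1 = 'a'.
One capturing group, so `findall` returns just the captured substring from the one match — 1 in all.

['a']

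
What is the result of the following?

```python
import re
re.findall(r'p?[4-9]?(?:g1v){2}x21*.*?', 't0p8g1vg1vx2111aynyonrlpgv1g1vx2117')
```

['p8g1vg1vx2111']

Pattern: optionally a literal 'p'; then optionally a character in [4-9], then the literal 'g1v' repeated 2 times; then the literal 'x2', then zero or more of the literal '1', then zero or more of any character (lazy).
A `+?`/`*?`/`{m,n}?` starts at its minimum and grows only as far as needed for what follows to match.
Matches: at [2:15] → 'p8g1vg1vx2111'.
Since nothing is captured, `findall` lists the 1 matched substring directly.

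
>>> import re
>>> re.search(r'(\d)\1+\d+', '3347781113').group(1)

`\1` is not a pattern — it's the concrete string captured by group 1, re-applied verbatim.
`re.search` scans for the first position where the pattern succeeds.
The match spans [0:10] → '3347781113'.
Captured: group 1 = '3'.

'3'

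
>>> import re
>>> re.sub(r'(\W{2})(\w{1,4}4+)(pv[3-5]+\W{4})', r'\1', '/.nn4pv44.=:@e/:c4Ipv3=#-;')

The replacement refers to a captured group, so each match is rewritten using its own captured text.

'/.e/:c4Ipv3=#-;'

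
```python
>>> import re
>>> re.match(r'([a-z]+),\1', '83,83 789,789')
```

`match` is anchored at position 0; if the pattern doesn't fit there, it returns None.
Here the pattern fails at index 0, so the call returns None.

None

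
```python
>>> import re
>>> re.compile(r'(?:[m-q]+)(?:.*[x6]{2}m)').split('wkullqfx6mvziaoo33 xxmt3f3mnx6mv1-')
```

The pattern matches one or more of a character in [m-q] (non-capturing group); then zero or more of any character, then exactly 2 of one of [x6], then a literal 'm' (non-capturing group).
The string is cut at each match, leaving 2 pieces.

['wkull', 'v1-']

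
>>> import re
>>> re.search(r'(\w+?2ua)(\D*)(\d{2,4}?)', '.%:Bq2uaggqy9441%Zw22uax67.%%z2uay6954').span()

(3, 14)

This matches one or more of a word character (lazy), then the literal '2ua' (captured); then zero or more of a non-digit (captured); then 2 to 4 of a digit (lazy) (captured).
Because the quantifier is non-greedy, it stops expanding at the earliest point where the rest of the pattern can succeed.
`re.search` scans for the first position where the pattern succeeds.
The match spans [3:14] → 'Bq2uaggqy94'.
Captured: group 1 = 'Bq2ua', group 2 = 'ggqy', group 3 = '94'.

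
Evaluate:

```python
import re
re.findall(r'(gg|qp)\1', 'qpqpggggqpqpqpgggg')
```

['qp', 'gg', 'qp', 'gg']

After group 1 captures some text, `\1` only succeeds where that same text appears again.
`findall` collects group 1 from each match (4 total).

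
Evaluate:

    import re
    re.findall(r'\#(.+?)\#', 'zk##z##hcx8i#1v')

['#z', 'hcx8i']

Lazy quantifiers expand one character at a time until the remainder of the pattern can match.
Because there's exactly one group, `findall` drops the full match and keeps group 1 from each hit.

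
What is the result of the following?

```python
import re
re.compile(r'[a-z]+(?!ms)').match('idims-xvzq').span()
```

(0, 5)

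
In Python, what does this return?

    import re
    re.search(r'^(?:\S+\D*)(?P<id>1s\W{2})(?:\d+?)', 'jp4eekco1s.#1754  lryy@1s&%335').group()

This matches anchored at the start of the string; then one or more of a non-whitespace character, then zero or more of a non-digit (non-capturing group); then the literal '1s', then exactly 2 of a non-word character (captured as 'id'); then one or more of a digit (lazy) (non-capturing group).
`search` walks the string left to right and returns the first match it finds.
The match spans [0:28] → 'jp4eekco1s.#1754  lryy@1s&%3'.
Captured: group 1 = '1s&%'.

'jp4eekco1s.#1754  lryy@1s&%3'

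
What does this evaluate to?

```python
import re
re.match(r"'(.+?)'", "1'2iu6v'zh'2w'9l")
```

None

`re.match` won't scan ahead — the pattern has to work from the very first character.
Here position 0 doesn't satisfy it, so the call returns None.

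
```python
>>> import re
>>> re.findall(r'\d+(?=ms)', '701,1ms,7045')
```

['1']

The `(?=…)`/`(?<=…)` assertion just peeks at neighbouring text; it doesn't advance the match position.
With no groups in the pattern, `findall` gives back each whole match — 1 here.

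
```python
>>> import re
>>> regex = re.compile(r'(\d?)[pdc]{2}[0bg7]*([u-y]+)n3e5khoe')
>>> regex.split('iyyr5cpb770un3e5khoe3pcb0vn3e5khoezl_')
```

['iyyr', '5', 'u', '', '3', 'v', 'zl_']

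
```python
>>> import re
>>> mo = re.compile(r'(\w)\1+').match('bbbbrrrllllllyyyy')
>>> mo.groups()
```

('b',)

The match spans [0:4] → 'bbbb'.
Captured: group 1 = 'b'.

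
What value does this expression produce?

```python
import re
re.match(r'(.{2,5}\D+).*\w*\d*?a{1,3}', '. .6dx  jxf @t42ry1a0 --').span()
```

(0, 20)

The pattern matches 2 to 5 of any character, then one or more of a non-digit (captured); then zero or more of any character, then zero or more of a word character; then zero or more of a digit (lazy), then 1 to 3 of a literal 'a'.
`match` is anchored at position 0; if the pattern doesn't fit there, it returns None.
The match spans [0:20] → '. .6dx  jxf @t42ry1a'.
Captured: group 1 = '. .6dx  jxf @t'.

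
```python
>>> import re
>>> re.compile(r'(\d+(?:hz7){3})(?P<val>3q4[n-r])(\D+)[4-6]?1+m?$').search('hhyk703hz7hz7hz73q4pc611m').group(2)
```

Pattern: one or more of a digit, then the literal 'hz7' repeated 3 times (captured); then a literal '3', then the literal 'q4', then a character in [n-r] (captured as 'val'); then one or more of a non-digit (captured); then optionally a character in [4-6], then one or more of the literal '1', then optionally the literal 'm'; then anchored at the end.
`search` walks the string left to right and returns the first match it finds.
The match spans [4:25] → '703hz7hz7hz73q4pc611m'.
Captured: group 1 = '703hz7hz7hz7', group 2 = '3q4p', group 3 = 'c'.

'3q4p'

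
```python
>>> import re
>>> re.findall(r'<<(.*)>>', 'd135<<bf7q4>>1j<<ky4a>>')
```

['bf7q4>>1j<<ky4a']

Walking the string: at [4:23] match '<<bf7q4>>1j<<ky4a>>', group 1 = 'bf7q4>>1j<<ky4a'.
Because there's exactly one group, `findall` drops the full match and keeps group 1 from the one hit.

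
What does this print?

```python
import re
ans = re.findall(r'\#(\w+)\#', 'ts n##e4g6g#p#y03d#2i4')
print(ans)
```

['e4g6g', 'y03d']

Matches: at [5:12] match '#e4g6g#', group 1 = 'e4g6g'; at [13:19] match '#y03d#', group 1 = 'y03d'.
With a single group, `findall` returns only what that group captured — 2 items.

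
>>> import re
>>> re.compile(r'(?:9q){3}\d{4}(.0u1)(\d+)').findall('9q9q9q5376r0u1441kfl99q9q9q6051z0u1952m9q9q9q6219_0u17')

Multiple groups make `findall` return tuples — one 2-tuple for each match.

[('r0u1', '441'), ('z0u1', '952'), ('_0u1', '7')]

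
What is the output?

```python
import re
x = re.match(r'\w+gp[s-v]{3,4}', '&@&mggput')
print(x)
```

None

Pattern: one or more of a word character; then the literal 'gp', then 3 to 4 of a character in [s-v].
`re.match` only tries the pattern at the start of the string.
Here position 0 doesn't satisfy it, so the call returns None.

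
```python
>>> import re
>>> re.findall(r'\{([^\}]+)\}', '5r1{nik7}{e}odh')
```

`findall` collects group 1 from each match (2 total).

['nik7', 'e']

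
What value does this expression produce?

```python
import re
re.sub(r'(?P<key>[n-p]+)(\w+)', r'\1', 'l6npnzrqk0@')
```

'l6npn@'

The pattern matches one or more of a character in [n-p] (captured as 'key'); then one or more of a word character (captured).
Each match is replaced using the text its own group 1 captured.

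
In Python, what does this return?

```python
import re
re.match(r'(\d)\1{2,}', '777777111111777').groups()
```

('7',)

The match spans [0:6] → '777777'.
Captured: group 1 = '7'.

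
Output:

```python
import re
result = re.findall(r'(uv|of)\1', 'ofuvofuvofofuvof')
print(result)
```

['of']

A backreference is literal: `\1` must see the identical characters the first group matched.
Walking the string: at [8:12] match 'ofof', group 1 = 'of'.
Because there's exactly one group, `findall` drops the full match and keeps group 1 from the one hit.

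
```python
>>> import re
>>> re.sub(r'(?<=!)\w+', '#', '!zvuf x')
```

'!# x'

Because the assertion is zero-width, the text it checks is not consumed and won't appear in the result.
`sub` substitutes '#' at each match site.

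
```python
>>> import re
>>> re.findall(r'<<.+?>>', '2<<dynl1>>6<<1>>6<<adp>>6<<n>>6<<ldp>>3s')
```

['<<dynl1>>', '<<1>>', '<<adp>>', '<<n>>', '<<ldp>>']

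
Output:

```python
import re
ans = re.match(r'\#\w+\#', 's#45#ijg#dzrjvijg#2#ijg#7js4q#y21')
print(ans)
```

None

With `match`, the pattern is implicitly anchored at the beginning.
Here the pattern fails at index 0, so the call returns None.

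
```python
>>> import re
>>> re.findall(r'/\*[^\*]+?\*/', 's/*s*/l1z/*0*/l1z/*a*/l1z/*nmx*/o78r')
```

['/*s*/', '/*0*/', '/*a*/', '/*nmx*/']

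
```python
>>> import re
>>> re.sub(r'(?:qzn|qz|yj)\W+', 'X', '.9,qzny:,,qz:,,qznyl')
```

'.9,qzny:,,Xqznyl'

Matches: at [10:15] → 'qz:,,'.
`sub` substitutes 'X' at each match site.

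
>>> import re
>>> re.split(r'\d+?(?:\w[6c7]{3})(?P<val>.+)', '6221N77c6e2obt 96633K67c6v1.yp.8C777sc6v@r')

Pattern: one or more of a digit (lazy); then a word character, then exactly 3 of one of [6c7] (non-capturing group); then one or more of any character (captured as 'val').
Matches to split on: at [0:42] → '6221N77c6e2obt 96633K67c6v1.yp.8C777sc6v@r'.
`re.split` interleaves the captured-group text with the surrounding fragments.

['', '6e2obt 96633K67c6v1.yp.8C777sc6v@r', '']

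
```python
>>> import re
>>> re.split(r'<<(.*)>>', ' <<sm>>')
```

Matches to split on: at [1:7] → '<<sm>>'.
The group in the pattern means `split` returns the separators' captures alongside the pieces.

[' ', 'sm', '']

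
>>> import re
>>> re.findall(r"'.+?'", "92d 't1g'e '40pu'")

["'t1g'", "'40pu'"]

With the lazy modifier that quantifier settles for the fewest repetitions that let the rest of the pattern succeed (the atoms after it are unaffected and can still be greedy).
No capturing groups, so `findall` returns the 2 full match strings.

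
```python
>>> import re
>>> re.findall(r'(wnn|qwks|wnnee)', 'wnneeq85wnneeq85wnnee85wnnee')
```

['wnn', 'wnn', 'wnn', 'wnn']

Branches in `(...|...)` are attempted left-to-right; the first branch that allows the whole pattern to succeed is taken.
Scanning left to right: at [0:3] match 'wnn', group 1 = 'wnn'; at [8:11] match 'wnn', group 1 = 'wnn'; at [16:19] match 'wnn', group 1 = 'wnn'; at [23:26] match 'wnn', group 1 = 'wnn'.
One capturing group, so `findall` returns just the captured substring from each match — 4 in all.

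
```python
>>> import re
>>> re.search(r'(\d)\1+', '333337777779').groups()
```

`\1` is not a pattern — it's the concrete string captured by group 1, re-applied verbatim.
`re.search` scans for the first position where the pattern succeeds.
The match spans [0:5] → '33333'.
Captured: group 1 = '3'.

('3',)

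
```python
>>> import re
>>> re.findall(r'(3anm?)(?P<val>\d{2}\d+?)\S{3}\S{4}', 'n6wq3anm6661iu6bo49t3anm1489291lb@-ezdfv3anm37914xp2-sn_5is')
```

[('3anm', '666'), ('3anm', '148'), ('3anm', '379')]

2 groups means each result is a tuple of 2 captured strings — 3 here.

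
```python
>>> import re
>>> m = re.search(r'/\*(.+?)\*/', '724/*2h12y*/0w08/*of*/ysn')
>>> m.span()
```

(3, 12)

A non-greedy quantifier consumes as few characters as it can — just enough that the remainder of the pattern still matches from where it stops; whatever follows it matches normally.
The match spans [3:12] → '/*2h12y*/'.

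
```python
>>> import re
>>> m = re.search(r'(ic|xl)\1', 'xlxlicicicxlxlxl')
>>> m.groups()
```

('xl',)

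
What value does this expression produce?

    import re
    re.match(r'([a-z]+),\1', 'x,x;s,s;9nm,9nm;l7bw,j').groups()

The backreference `\1` re-matches whatever the first group consumed, character for character.
With `match`, the pattern is implicitly anchored at the beginning.
The match spans [0:3] → 'x,x'.
Captured: group 1 = 'x'.

('x',)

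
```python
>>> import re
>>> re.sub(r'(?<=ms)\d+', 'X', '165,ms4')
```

The lookaround is zero-width — it requires the adjacent text to match without consuming it, so the asserted text isn't part of the match.
Matches: at [6:7] → '4'.
Every occurrence is swapped for 'X'.

'165,msX'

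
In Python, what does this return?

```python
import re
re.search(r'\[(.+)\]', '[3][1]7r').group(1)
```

Unlike `match`, `search` isn't anchored — it looks for the pattern anywhere in the string.
The match spans [0:6] → '[3][1]'.
Captured: group 1 = '3][1'.

'3][1'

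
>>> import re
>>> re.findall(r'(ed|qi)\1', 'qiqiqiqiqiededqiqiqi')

['qi', 'qi', 'ed', 'qi']

A backreference is literal: `\1` must see the identical characters the first group matched.
Matches: at [0:4] match 'qiqi', group 1 = 'qi'; at [4:8] match 'qiqi', group 1 = 'qi'; at [10:14] match 'eded', group 1 = 'ed'; at [14:18] match 'qiqi', group 1 = 'qi'.
With a single group, `findall` returns only what that group captured — 4 items.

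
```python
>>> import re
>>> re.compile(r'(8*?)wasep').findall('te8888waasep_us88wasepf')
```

The pattern matches zero or more of a literal '8' (lazy) (captured); then the literal 'was', then the literal 'ep'.
Matches: at [15:22] match '88wasep', group 1 = '88'.
One capturing group, so `findall` returns just the captured substring from the one match — 1 in all.

['88']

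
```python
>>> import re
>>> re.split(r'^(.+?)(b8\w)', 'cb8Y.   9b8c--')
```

['', 'c', 'b8Y', '.   9b8c--']

This matches anchored at the start of the string; then one or more of any character (lazy) (captured); then the literal 'b8', then a word character (captured).
Matches to split on: at [0:4] → 'cb8Y'.
`re.split` interleaves the captured-group text with the surrounding fragments.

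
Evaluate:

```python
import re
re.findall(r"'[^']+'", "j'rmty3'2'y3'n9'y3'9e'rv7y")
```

With no groups in the pattern, `findall` gives back each whole match — 3 here.

["'rmty3'", "'y3'", "'y3'"]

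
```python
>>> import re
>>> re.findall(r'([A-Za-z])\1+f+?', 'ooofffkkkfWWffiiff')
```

`\1` is not a pattern — it's the concrete string captured by group 1, re-applied verbatim.
Walking the string: at [0:4] match 'ooof', group 1 = 'o'; at [6:10] match 'kkkf', group 1 = 'k'; at [10:13] match 'WWf', group 1 = 'W'; at [14:17] match 'iif', group 1 = 'i'.
Because there's exactly one group, `findall` drops the full match and keeps group 1 from each hit.

['o', 'k', 'W', 'i']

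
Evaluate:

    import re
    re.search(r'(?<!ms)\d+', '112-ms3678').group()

'112'

`(?!…)`/`(?<!…)` only lets a position through if the neighbouring text does NOT match; no characters are consumed.
`search` walks the string left to right and returns the first match it finds.
The match spans [0:3] → '112'.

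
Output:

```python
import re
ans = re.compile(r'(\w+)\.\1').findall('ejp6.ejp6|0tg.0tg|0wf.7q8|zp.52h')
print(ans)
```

['ejp6', '0tg']

The backreference `\1` re-matches whatever the first group consumed, character for character.
With a single group, `findall` returns only what that group captured — 2 items.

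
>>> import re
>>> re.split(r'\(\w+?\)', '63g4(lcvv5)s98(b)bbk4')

['63g4', 's98', 'bbk4']

Matches to split on: at [4:11] → '(lcvv5)'; at [14:17] → '(b)'.
Each match becomes a cut point; 3 segments remain.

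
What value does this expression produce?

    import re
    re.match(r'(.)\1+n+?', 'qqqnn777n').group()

`\1` is not a pattern — it's the concrete string captured by group 1, re-applied verbatim.
`re.match` won't scan ahead — the pattern has to work from the very first character.
The match spans [0:4] → 'qqqn'.
Captured: group 1 = 'q'.

'qqqn'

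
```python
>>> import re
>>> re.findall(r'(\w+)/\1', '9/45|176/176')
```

['176']

`\1` has to match the exact text group 1 already captured.
Scanning left to right: at [5:12] match '176/176', group 1 = '176'.
With a single group, `findall` returns only what that group captured — 1 item.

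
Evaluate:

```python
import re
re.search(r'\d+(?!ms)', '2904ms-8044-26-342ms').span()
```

A negative assertion filters positions out without eating any characters.
`re.search` scans for the first position where the pattern succeeds.
The match spans [0:3] → '290'.

(0, 3)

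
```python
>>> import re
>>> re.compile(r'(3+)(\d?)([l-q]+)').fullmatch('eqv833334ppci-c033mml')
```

`fullmatch` succeeds only if the pattern covers the string from start to end.
Here the string isn't matched end-to-end, so the call returns None.

None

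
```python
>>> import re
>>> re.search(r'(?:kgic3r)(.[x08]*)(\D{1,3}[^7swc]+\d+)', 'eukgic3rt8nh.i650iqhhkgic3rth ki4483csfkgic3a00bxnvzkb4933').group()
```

'kgic3rt8nh.i650'

Pattern: the literal 'kgi', then the literal 'c3r' (non-capturing group); then any character, then zero or more of one of [x08] (captured); then 1 to 3 of a non-digit, then one or more of any character except [7swc], then one or more of a digit (captured).
`re.search` scans for the first position where the pattern succeeds.
The match spans [2:17] → 'kgic3rt8nh.i650'.
Captured: group 1 = 't8', group 2 = 'nh.i650'.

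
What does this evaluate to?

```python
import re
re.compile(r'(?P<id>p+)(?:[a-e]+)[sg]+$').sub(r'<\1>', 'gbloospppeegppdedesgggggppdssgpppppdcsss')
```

This matches one or more of a literal 'p' (captured as 'id'); then one or more of a character in [a-e] (non-capturing group); then one or more of one of [sg]; then anchored at the end.
Matches: at [30:40] → 'pppppdcsss'.
Each match is replaced using the text its own group 1 captured.

'gbloospppeegppdedesgggggppdssg<ppppp>'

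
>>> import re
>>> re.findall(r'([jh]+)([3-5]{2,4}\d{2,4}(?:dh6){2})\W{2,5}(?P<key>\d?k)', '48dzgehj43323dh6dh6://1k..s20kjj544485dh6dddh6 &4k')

Pattern: one or more of one of [jh] (captured); then 2 to 4 of a character in [3-5], then 2 to 4 of a digit, then the literal 'dh6' repeated 2 times (captured); then 2 to 5 of a non-word character; then optionally a digit, then a literal 'k' (captured as 'key').
Matches: at [6:24] match 'hj43323dh6dh6://1k', groups = ('hj', '43323dh6dh6', '1k').
`findall` packs the 3 group values into a tuple for every match.

[('hj', '43323dh6dh6', '1k')]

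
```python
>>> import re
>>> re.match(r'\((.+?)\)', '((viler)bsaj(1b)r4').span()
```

(0, 8)

With `match`, the pattern is implicitly anchored at the beginning.
The match spans [0:8] → '((viler)'.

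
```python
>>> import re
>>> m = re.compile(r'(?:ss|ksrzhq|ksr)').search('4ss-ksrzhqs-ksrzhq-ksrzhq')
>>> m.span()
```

`re.search` scans for the first position where the pattern succeeds.
The match spans [1:3] → 'ss'.

(1, 3)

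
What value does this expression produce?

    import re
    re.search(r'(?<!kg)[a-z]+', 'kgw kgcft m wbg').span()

The negative lookahead/lookbehind blocks any match where the forbidden context is present.
The match spans [0:3] → 'kgw'.

(0, 3)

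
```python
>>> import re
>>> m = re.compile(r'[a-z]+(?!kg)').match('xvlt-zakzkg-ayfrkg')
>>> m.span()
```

(0, 4)

With `match`, the pattern is implicitly anchored at the beginning.
The match spans [0:4] → 'xvlt'.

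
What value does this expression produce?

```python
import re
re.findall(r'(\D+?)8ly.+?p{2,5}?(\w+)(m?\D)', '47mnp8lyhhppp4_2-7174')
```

[('mnp', 'p4_2', '-')]

The pattern matches one or more of a non-digit (lazy) (captured); then the literal '8ly', then one or more of any character (lazy), then 2 to 5 of the literal 'p' (lazy); then one or more of a word character (captured); then optionally the literal 'm', then a non-digit (captured).
Scanning left to right: at [2:17] match 'mnp8lyhhppp4_2-', groups = ('mnp', 'p4_2', '-').
`findall` packs the 3 group values into a tuple for every match.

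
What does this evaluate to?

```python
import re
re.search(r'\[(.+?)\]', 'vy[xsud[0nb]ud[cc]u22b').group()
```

A non-greedy quantifier consumes as few characters as it can — just enough that the remainder of the pattern still matches from where it stops; whatever follows it matches normally.
Unlike `match`, `search` isn't anchored — it looks for the pattern anywhere in the string.
The match spans [2:12] → '[xsud[0nb]'.
Captured: group 1 = 'xsud[0nb'.

'[xsud[0nb]'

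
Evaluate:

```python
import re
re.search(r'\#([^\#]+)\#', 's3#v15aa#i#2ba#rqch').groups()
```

`search` walks the string left to right and returns the first match it finds.
The match spans [2:9] → '#v15aa#'.
Captured: group 1 = 'v15aa'.

('v15aa',)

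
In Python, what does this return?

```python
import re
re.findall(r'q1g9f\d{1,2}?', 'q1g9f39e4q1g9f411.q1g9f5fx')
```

['q1g9f3', 'q1g9f4', 'q1g9f5']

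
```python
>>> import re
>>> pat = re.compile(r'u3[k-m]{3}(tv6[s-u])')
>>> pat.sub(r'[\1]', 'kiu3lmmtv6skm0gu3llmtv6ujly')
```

'ki[tv6s]km0g[tv6u]jly'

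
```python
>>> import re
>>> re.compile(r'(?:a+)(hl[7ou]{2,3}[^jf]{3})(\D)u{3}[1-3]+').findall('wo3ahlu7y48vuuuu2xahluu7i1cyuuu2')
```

The pattern matches one or more of a literal 'a' (non-capturing group); then the literal 'hl', then 2 to 3 of one of [7ou], then exactly 3 of any character except [jf] (captured); then a non-digit (captured); then exactly 3 of a literal 'u', then one or more of a character in [1-3].
Walking the string: at [18:32] match 'ahluu7i1cyuuu2', groups = ('hluu7i1c', 'y').
With 2 capturing groups, `findall` returns a 2-tuple per match.

[('hluu7i1c', 'y')]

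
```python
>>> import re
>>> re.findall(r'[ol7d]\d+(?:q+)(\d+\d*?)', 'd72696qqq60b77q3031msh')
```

['60', '3031']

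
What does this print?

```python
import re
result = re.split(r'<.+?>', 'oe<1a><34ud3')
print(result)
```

`split` removes every match and returns the 2 fragments in between.

['oe', '<34ud3']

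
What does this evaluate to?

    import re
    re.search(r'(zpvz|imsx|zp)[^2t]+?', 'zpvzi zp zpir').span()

(0, 5)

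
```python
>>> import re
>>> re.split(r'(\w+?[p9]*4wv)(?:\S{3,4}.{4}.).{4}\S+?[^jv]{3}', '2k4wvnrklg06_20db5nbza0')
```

['', '2k4wv', '0']

`re.split` interleaves the captured-group text with the surrounding fragments.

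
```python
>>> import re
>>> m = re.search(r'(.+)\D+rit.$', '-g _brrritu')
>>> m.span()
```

(0, 11)

The pattern matches one or more of any character (captured); then one or more of a non-digit, then the literal 'rit', then any character; then anchored at the end.
`search` walks the string left to right and returns the first match it finds.
The match spans [0:11] → '-g _brrritu'.
Captured: group 1 = '-g _br'.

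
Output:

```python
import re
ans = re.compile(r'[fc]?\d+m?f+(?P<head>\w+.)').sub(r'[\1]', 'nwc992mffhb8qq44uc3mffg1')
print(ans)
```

nw[hb8qq44uc3mffg1]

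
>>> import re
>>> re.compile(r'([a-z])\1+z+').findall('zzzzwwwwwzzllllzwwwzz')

['z', 'w', 'l', 'w']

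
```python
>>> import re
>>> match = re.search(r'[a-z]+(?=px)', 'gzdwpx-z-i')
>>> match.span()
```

(0, 4)

Because the assertion is zero-width, the text it checks is not consumed and won't appear in the result.
The match spans [0:4] → 'gzdw'.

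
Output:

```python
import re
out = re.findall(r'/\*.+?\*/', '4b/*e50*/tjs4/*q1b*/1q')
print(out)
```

['/*e50*/', '/*q1b*/']

Lazy quantifiers expand one character at a time until the remainder of the pattern can match.
`findall` yields the raw match text (2 of them) because the pattern has no groups.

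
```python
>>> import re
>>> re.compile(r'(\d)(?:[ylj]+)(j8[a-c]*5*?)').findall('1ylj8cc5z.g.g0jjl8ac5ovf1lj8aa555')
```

[('1', 'j8cc'), ('1', 'j8aa')]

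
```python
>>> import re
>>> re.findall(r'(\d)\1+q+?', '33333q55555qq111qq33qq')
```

['3', '5', '1', '3']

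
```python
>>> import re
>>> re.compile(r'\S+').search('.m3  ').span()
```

(0, 3)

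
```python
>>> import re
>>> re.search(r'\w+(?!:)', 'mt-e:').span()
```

(0, 2)

The negative lookaround is zero-width — it rules out positions where the adjacent text would match, without consuming anything.
`search` walks the string left to right and returns the first match it finds.
The match spans [0:2] → 'mt'.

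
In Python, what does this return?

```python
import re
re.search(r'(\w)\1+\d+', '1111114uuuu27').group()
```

'1111114'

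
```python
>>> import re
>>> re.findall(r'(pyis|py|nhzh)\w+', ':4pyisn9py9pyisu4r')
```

Branches in `(...|...)` are attempted left-to-right; the first branch that allows the whole pattern to succeed is taken.
Matches: at [2:18] match 'pyisn9py9pyisu4r', group 1 = 'pyis'.
Because there's exactly one group, `findall` drops the full match and keeps group 1 from the one hit.

['pyis']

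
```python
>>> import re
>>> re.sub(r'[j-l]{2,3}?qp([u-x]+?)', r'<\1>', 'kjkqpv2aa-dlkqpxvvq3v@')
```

'<v>2aa-d<x>vvq3v@'

A non-greedy quantifier consumes as few characters as it can — just enough that the remainder of the pattern still matches from where it stops; whatever follows it matches normally.
The replacement refers to a captured group, so each match is rewritten using its own captured text.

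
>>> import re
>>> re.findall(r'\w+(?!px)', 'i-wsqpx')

A negative assertion filters positions out without eating any characters.
Walking the string: at [0:1] → 'i'; at [2:7] → 'wsqpx'.
`findall` yields the raw match text (2 of them) because the pattern has no groups.

['i', 'wsqpx']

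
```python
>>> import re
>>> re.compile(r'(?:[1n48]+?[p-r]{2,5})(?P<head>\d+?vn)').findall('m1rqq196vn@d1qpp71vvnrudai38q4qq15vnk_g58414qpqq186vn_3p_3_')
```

Pattern: one or more of one of [1n48] (lazy), then 2 to 5 of a character in [p-r] (non-capturing group); then one or more of a digit (lazy), then the literal 'vn' (captured as 'head').
Walking the string: at [1:10] match '1rqq196vn', group 1 = '196vn'; at [29:36] match '4qq15vn', group 1 = '15vn'; at [40:53] match '8414qpqq186vn', group 1 = '186vn'.
`findall` collects group 1 from each match (3 total).

['196vn', '15vn', '186vn']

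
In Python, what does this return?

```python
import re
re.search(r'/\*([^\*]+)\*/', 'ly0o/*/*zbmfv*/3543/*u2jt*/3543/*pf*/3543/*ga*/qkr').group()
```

The match spans [6:15] → '/*zbmfv*/'.

'/*zbmfv*/'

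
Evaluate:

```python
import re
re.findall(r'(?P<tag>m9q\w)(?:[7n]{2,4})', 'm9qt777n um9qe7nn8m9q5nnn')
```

['m9qt', 'm9qe', 'm9q5']

This matches the literal 'm9q', then a word character (captured as 'tag'); then 2 to 4 of one of [7n] (non-capturing group).
Scanning left to right: at [0:8] match 'm9qt777n', group 1 = 'm9qt'; at [10:17] match 'm9qe7nn', group 1 = 'm9qe'; at [18:25] match 'm9q5nnn', group 1 = 'm9q5'.
With a single group, `findall` returns only what that group captured — 3 items.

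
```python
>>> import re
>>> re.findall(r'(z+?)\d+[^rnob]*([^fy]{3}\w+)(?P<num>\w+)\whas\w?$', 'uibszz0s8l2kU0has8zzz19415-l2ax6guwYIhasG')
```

Pattern: one or more of a literal 'z' (lazy) (captured); then one or more of a digit, then zero or more of any character except [rnob]; then exactly 3 of any character except [fy], then one or more of a word character (captured); then one or more of a word character (captured as 'num'); then a word character, then the literal 'has', then optionally a word character; then anchored at the end.
Scanning left to right: at [4:41] match 'zz0s8l2kU0has8zzz19415-l2ax6guwYIhasG', groups = ('zz', '6guw', 'Y').
With 3 capturing groups, `findall` returns a 3-tuple per match.

[('zz', '6guw', 'Y')]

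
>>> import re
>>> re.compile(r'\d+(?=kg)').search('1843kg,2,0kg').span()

(0, 4)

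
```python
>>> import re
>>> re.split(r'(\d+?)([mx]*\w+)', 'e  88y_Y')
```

['e  ', '8', '8y_Y', '']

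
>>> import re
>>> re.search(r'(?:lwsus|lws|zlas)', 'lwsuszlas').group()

The regex engine tests alternatives in the order written; an earlier branch that matches wins even if a later one would match more.
The match spans [0:5] → 'lwsus'.

'lwsus'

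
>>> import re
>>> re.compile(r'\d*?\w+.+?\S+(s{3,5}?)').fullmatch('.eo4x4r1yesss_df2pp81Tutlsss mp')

`fullmatch` succeeds only if the pattern covers the string from start to end.
Here the pattern can't cover the whole string, so the call returns None.

None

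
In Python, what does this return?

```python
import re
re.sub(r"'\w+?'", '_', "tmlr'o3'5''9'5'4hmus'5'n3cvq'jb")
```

"tmlr_5'_5_5_jb"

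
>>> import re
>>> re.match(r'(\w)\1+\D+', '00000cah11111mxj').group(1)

'0'

The match spans [0:8] → '00000cah'.
Captured: group 1 = '0'.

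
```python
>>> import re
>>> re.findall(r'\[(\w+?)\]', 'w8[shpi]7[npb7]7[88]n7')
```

With a single group, `findall` returns only what that group captured — 3 items.

['shpi', 'npb7', '88']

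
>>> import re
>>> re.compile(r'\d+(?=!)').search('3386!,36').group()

'3386'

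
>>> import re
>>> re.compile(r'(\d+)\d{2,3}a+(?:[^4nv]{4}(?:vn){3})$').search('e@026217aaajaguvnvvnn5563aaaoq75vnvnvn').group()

'5563aaaoq75vnvnvn'

Pattern: one or more of a digit (captured); then 2 to 3 of a digit, then one or more of the literal 'a'; then exactly 4 of any character except [4nv], then the literal 'vn' repeated 3 times (non-capturing group); then anchored at the end.
`re.search` tries every starting position until one works.
The match spans [21:38] → '5563aaaoq75vnvnvn'.
Captured: group 1 = '55'.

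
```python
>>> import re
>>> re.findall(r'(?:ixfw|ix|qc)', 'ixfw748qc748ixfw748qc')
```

['ixfw', 'qc', 'ixfw', 'qc']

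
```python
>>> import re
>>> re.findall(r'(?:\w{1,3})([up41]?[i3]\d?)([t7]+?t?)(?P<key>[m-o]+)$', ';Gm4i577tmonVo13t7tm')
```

Multiple groups make `findall` return tuples — one 3-tuple for the one match.

[('13', 't7t', 'm')]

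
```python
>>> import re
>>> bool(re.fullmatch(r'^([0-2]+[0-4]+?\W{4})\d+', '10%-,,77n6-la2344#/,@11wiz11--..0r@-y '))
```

False

`fullmatch` succeeds only if the pattern covers the string from start to end.
Here the pattern can't cover the whole string, so the call returns None, and `bool(None)` is False.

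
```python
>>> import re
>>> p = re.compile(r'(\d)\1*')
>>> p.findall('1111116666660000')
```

`\1` has to match the exact text group 1 already captured.
Because there's exactly one group, `findall` drops the full match and keeps group 1 from each hit.

['1', '6', '0']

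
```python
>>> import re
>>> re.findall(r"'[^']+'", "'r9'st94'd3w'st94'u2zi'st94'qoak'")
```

["'r9'", "'d3w'", "'u2zi'", "'qoak'"]

Walking the string: at [0:4] → "'r9'"; at [8:13] → "'d3w'"; at [17:23] → "'u2zi'"; at [27:33] → "'qoak'".
`findall` yields the raw match text (4 of them) because the pattern has no groups.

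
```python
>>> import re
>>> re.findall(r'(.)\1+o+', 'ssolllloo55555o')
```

`\1` is not a pattern — it's the concrete string captured by group 1, re-applied verbatim.
Walking the string: at [0:3] match 'sso', group 1 = 's'; at [3:9] match 'lllloo', group 1 = 'l'; at [9:15] match '55555o', group 1 = '5'.
One capturing group, so `findall` returns just the captured substring from each match — 3 in all.

['s', 'l', '5']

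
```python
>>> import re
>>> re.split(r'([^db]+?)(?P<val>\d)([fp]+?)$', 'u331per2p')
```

Pattern: one or more of any character except [db] (lazy) (captured); then a digit (captured as 'val'); then one or more of one of [fp] (lazy) (captured); then anchored at the end.
Matches to split on: at [0:9] → 'u331per2p'.
`re.split` interleaves the captured-group text with the surrounding fragments.

['', 'u331per', '2', 'p', '']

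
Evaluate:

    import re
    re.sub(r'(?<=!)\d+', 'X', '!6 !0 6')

The positive lookaround only admits positions where the adjacent text matches; those characters stay outside the span.
Every occurrence is swapped for 'X'.

'!X !X 6'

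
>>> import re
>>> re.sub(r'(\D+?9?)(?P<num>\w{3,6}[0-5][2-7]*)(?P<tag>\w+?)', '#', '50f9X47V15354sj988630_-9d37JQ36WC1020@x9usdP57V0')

'50###C1020#0'

Pattern: one or more of a non-digit (lazy), then optionally a literal '9' (captured); then 3 to 6 of a word character, then a character in [0-5], then zero or more of a character in [2-7] (captured as 'num'); then one or more of a word character (lazy) (captured as 'tag').
Matches: at [2:14] → 'f9X47V15354s'; at [14:22] → 'j988630_'; at [22:32] → '-9d37JQ36W'; at [37:47] → '@x9usdP57V'.
`sub` substitutes '#' at each match site.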